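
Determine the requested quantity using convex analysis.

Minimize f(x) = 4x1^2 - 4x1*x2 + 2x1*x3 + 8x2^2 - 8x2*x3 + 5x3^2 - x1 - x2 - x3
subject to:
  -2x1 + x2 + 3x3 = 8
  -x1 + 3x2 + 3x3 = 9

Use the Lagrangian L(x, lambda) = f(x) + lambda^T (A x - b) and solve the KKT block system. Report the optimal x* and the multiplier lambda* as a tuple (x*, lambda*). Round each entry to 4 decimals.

Form the Lagrangian:
  L(x, lambda) = (1/2) x^T Q x + c^T x + lambda^T (A x - b)
Stationarity (grad_x L = 0): Q x + c + A^T lambda = 0.
Primal feasibility: A x = b.

This gives the KKT block system:
  [ Q   A^T ] [ x     ]   [-c ]
  [ A    0  ] [ lambda ] = [ b ]

Solving the linear system:
  x*      = (-0.7639, 0.882, 1.8634)
  lambda* = (-3.8954, 0.8786)
  f(x*)   = 10.6374

x* = (-0.7639, 0.882, 1.8634), lambda* = (-3.8954, 0.8786)


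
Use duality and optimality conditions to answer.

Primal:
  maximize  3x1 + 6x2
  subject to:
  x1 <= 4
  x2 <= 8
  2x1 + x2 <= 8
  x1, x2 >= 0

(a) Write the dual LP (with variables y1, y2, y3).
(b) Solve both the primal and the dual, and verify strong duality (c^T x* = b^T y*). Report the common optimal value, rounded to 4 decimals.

The standard primal-dual pair for 'max c^T x s.t. A x <= b, x >= 0' is:
  Dual:  min b^T y  s.t.  A^T y >= c,  y >= 0.

So the dual LP is:
  minimize  4y1 + 8y2 + 8y3
  subject to:
    y1 + 2y3 >= 3
    y2 + y3 >= 6
    y1, y2, y3 >= 0

Solving the primal: x* = (0, 8).
  primal value c^T x* = 48.
Solving the dual: y* = (0, 0, 6).
  dual value b^T y* = 48.
Strong duality: c^T x* = b^T y*. Confirmed.

48


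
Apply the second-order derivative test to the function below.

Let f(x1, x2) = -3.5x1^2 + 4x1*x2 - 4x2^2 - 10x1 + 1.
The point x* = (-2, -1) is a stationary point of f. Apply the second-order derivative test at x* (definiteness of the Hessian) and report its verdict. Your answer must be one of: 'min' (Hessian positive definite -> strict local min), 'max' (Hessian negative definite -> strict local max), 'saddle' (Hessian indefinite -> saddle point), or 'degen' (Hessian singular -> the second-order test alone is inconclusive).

Compute the Hessian H = grad^2 f:
  H = [[-7, 4], [4, -8]]
Verify stationarity: grad f(x*) = H x* + g = (0, 0).
Eigenvalues of H: -11.5311, -3.4689.
Both eigenvalues < 0, so H is negative definite -> x* is a strict local max.

max


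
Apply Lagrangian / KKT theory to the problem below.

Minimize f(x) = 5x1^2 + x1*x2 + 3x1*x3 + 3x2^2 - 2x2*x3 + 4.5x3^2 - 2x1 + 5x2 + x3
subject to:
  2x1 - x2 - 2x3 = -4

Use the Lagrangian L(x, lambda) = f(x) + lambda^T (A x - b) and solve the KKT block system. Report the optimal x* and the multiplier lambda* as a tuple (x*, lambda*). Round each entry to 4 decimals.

Form the Lagrangian:
  L(x, lambda) = (1/2) x^T Q x + c^T x + lambda^T (A x - b)
Stationarity (grad_x L = 0): Q x + c + A^T lambda = 0.
Primal feasibility: A x = b.

This gives the KKT block system:
  [ Q   A^T ] [ x     ]   [-c ]
  [ A    0  ] [ lambda ] = [ b ]

Solving the linear system:
  x*      = (-0.8504, 0.2485, 1.0253)
  lambda* = (3.5899)
  f(x*)   = 9.1641

x* = (-0.8504, 0.2485, 1.0253), lambda* = (3.5899)


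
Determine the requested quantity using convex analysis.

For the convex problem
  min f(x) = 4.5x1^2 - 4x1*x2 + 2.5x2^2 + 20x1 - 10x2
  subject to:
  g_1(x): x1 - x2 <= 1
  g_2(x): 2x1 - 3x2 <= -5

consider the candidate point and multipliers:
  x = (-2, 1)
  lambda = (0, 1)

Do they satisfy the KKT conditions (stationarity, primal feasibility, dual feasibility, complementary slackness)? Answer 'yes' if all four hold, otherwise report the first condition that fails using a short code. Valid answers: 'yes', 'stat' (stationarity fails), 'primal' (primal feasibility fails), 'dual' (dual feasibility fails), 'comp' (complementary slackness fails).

Gradient of f: grad f(x) = Q x + c = (-2, 3)
Constraint values g_i(x) = a_i^T x - b_i:
  g_1((-2, 1)) = -4
  g_2((-2, 1)) = -2
Stationarity residual: grad f(x) + sum_i lambda_i a_i = (0, 0)
  -> stationarity OK
Primal feasibility (all g_i <= 0): OK
Dual feasibility (all lambda_i >= 0): OK
Complementary slackness (lambda_i * g_i(x) = 0 for all i): FAILS

Verdict: the first failing condition is complementary_slackness -> comp.

comp


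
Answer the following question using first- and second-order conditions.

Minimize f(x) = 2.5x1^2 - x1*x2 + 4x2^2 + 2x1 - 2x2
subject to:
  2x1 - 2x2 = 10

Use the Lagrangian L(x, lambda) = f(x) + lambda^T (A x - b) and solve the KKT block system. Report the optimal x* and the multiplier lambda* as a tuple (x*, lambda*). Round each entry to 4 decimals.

Form the Lagrangian:
  L(x, lambda) = (1/2) x^T Q x + c^T x + lambda^T (A x - b)
Stationarity (grad_x L = 0): Q x + c + A^T lambda = 0.
Primal feasibility: A x = b.

This gives the KKT block system:
  [ Q   A^T ] [ x     ]   [-c ]
  [ A    0  ] [ lambda ] = [ b ]

Solving the linear system:
  x*      = (3.1818, -1.8182)
  lambda* = (-9.8636)
  f(x*)   = 54.3182

x* = (3.1818, -1.8182), lambda* = (-9.8636)


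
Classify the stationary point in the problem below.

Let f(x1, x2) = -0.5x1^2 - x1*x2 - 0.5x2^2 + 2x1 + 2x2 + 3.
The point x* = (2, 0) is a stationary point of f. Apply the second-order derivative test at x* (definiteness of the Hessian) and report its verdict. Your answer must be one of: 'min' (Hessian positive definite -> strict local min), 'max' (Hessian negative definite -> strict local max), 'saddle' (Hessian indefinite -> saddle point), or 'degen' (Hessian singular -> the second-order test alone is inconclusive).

Compute the Hessian H = grad^2 f:
  H = [[-1, -1], [-1, -1]]
Verify stationarity: grad f(x*) = H x* + g = (0, 0).
Eigenvalues of H: -2, 0.
H has a zero eigenvalue (singular; negative semidefinite but not definite), so H is neither positive definite, negative definite, nor indefinite. The second-order test alone is inconclusive -> degen.
(Indeed, f is constant along the null direction of H through x*, so x* is not a strict local extremum.)

degen


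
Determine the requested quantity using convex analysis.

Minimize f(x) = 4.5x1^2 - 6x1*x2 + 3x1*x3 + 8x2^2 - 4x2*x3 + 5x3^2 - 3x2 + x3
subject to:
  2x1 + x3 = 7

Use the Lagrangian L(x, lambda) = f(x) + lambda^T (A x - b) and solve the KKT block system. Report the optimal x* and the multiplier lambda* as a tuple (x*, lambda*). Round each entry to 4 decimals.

Form the Lagrangian:
  L(x, lambda) = (1/2) x^T Q x + c^T x + lambda^T (A x - b)
Stationarity (grad_x L = 0): Q x + c + A^T lambda = 0.
Primal feasibility: A x = b.

This gives the KKT block system:
  [ Q   A^T ] [ x     ]   [-c ]
  [ A    0  ] [ lambda ] = [ b ]

Solving the linear system:
  x*      = (3.1871, 1.5391, 0.6259)
  lambda* = (-10.6633)
  f(x*)   = 35.3257

x* = (3.1871, 1.5391, 0.6259), lambda* = (-10.6633)


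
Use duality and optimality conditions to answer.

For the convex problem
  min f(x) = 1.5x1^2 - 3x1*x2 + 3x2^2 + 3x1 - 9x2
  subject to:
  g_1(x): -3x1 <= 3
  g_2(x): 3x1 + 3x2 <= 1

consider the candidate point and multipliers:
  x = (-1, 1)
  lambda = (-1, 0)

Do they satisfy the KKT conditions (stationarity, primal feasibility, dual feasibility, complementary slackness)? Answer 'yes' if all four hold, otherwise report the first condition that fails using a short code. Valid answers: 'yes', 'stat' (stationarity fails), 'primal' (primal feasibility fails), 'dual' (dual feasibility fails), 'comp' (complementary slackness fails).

Gradient of f: grad f(x) = Q x + c = (-3, 0)
Constraint values g_i(x) = a_i^T x - b_i:
  g_1((-1, 1)) = 0
  g_2((-1, 1)) = -1
Stationarity residual: grad f(x) + sum_i lambda_i a_i = (0, 0)
  -> stationarity OK
Primal feasibility (all g_i <= 0): OK
Dual feasibility (all lambda_i >= 0): FAILS
Complementary slackness (lambda_i * g_i(x) = 0 for all i): OK

Verdict: the first failing condition is dual_feasibility -> dual.

dual


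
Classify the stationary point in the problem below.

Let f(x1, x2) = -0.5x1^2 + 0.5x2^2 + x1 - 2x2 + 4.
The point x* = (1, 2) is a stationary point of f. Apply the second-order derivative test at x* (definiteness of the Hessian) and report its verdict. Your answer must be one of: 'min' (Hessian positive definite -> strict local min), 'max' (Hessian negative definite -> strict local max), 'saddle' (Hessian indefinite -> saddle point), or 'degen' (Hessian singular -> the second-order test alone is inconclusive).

Compute the Hessian H = grad^2 f:
  H = [[-1, 0], [0, 1]]
Verify stationarity: grad f(x*) = H x* + g = (0, 0).
Eigenvalues of H: -1, 1.
Eigenvalues have mixed signs, so H is indefinite -> x* is a saddle point.

saddle


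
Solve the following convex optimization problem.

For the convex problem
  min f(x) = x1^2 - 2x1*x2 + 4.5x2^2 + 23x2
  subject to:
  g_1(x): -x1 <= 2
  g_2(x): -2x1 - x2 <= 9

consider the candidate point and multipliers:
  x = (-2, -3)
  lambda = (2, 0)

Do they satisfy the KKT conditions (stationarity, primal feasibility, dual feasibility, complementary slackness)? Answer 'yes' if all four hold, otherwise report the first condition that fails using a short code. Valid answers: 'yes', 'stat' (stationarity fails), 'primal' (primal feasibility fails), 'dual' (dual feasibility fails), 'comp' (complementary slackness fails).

Gradient of f: grad f(x) = Q x + c = (2, 0)
Constraint values g_i(x) = a_i^T x - b_i:
  g_1((-2, -3)) = 0
  g_2((-2, -3)) = -2
Stationarity residual: grad f(x) + sum_i lambda_i a_i = (0, 0)
  -> stationarity OK
Primal feasibility (all g_i <= 0): OK
Dual feasibility (all lambda_i >= 0): OK
Complementary slackness (lambda_i * g_i(x) = 0 for all i): OK

Verdict: yes, KKT holds.

yes


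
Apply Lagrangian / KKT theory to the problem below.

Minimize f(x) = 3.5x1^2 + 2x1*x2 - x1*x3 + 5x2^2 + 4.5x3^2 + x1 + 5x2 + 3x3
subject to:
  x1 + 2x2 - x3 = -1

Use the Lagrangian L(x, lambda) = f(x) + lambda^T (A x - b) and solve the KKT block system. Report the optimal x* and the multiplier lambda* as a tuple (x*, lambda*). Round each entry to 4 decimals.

Form the Lagrangian:
  L(x, lambda) = (1/2) x^T Q x + c^T x + lambda^T (A x - b)
Stationarity (grad_x L = 0): Q x + c + A^T lambda = 0.
Primal feasibility: A x = b.

This gives the KKT block system:
  [ Q   A^T ] [ x     ]   [-c ]
  [ A    0  ] [ lambda ] = [ b ]

Solving the linear system:
  x*      = (-0.0938, -0.5938, -0.2812)
  lambda* = (0.5625)
  f(x*)   = -1.6719

x* = (-0.0938, -0.5938, -0.2812), lambda* = (0.5625)


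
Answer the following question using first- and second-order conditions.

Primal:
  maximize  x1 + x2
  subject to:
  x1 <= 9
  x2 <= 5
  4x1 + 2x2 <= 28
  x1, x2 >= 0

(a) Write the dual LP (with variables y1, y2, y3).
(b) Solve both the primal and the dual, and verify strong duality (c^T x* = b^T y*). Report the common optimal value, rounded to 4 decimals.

The standard primal-dual pair for 'max c^T x s.t. A x <= b, x >= 0' is:
  Dual:  min b^T y  s.t.  A^T y >= c,  y >= 0.

So the dual LP is:
  minimize  9y1 + 5y2 + 28y3
  subject to:
    y1 + 4y3 >= 1
    y2 + 2y3 >= 1
    y1, y2, y3 >= 0

Solving the primal: x* = (4.5, 5).
  primal value c^T x* = 9.5.
Solving the dual: y* = (0, 0.5, 0.25).
  dual value b^T y* = 9.5.
Strong duality: c^T x* = b^T y*. Confirmed.

9.5


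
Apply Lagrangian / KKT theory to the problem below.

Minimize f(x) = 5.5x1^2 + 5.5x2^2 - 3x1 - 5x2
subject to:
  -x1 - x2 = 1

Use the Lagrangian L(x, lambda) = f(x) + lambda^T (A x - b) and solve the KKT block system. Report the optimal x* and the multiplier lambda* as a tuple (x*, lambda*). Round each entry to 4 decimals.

Form the Lagrangian:
  L(x, lambda) = (1/2) x^T Q x + c^T x + lambda^T (A x - b)
Stationarity (grad_x L = 0): Q x + c + A^T lambda = 0.
Primal feasibility: A x = b.

This gives the KKT block system:
  [ Q   A^T ] [ x     ]   [-c ]
  [ A    0  ] [ lambda ] = [ b ]

Solving the linear system:
  x*      = (-0.5909, -0.4091)
  lambda* = (-9.5)
  f(x*)   = 6.6591

x* = (-0.5909, -0.4091), lambda* = (-9.5)


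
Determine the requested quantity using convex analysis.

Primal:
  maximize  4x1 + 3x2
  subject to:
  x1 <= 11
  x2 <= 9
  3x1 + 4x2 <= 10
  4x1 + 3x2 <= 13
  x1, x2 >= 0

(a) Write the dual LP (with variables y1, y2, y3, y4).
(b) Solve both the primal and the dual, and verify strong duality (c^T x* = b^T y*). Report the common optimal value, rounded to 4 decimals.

The standard primal-dual pair for 'max c^T x s.t. A x <= b, x >= 0' is:
  Dual:  min b^T y  s.t.  A^T y >= c,  y >= 0.

So the dual LP is:
  minimize  11y1 + 9y2 + 10y3 + 13y4
  subject to:
    y1 + 3y3 + 4y4 >= 4
    y2 + 4y3 + 3y4 >= 3
    y1, y2, y3, y4 >= 0

Solving the primal: x* = (3.25, 0).
  primal value c^T x* = 13.
Solving the dual: y* = (0, 0, 0, 1).
  dual value b^T y* = 13.
Strong duality: c^T x* = b^T y*. Confirmed.

13


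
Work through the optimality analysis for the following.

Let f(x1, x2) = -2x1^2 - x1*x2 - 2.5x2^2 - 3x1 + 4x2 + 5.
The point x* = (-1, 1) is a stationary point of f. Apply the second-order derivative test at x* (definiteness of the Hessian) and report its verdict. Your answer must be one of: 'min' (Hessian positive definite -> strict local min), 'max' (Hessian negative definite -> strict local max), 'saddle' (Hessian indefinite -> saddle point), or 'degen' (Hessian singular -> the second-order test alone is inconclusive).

Compute the Hessian H = grad^2 f:
  H = [[-4, -1], [-1, -5]]
Verify stationarity: grad f(x*) = H x* + g = (0, 0).
Eigenvalues of H: -5.618, -3.382.
Both eigenvalues < 0, so H is negative definite -> x* is a strict local max.

max


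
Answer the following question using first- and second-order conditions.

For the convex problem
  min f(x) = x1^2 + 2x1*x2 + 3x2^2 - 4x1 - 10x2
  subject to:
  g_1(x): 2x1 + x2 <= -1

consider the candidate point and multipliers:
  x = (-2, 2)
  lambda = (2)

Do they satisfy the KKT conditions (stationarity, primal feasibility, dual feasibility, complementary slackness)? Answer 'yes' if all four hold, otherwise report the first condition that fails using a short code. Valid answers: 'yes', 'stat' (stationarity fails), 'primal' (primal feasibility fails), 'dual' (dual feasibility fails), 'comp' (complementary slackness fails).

Gradient of f: grad f(x) = Q x + c = (-4, -2)
Constraint values g_i(x) = a_i^T x - b_i:
  g_1((-2, 2)) = -1
Stationarity residual: grad f(x) + sum_i lambda_i a_i = (0, 0)
  -> stationarity OK
Primal feasibility (all g_i <= 0): OK
Dual feasibility (all lambda_i >= 0): OK
Complementary slackness (lambda_i * g_i(x) = 0 for all i): FAILS

Verdict: the first failing condition is complementary_slackness -> comp.

comp


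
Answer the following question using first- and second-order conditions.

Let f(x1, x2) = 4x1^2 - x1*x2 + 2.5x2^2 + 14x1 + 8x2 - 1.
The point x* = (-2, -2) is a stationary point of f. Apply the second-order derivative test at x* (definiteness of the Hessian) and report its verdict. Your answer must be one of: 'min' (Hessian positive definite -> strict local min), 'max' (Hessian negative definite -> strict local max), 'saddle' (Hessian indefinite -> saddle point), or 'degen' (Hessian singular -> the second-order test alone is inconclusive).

Compute the Hessian H = grad^2 f:
  H = [[8, -1], [-1, 5]]
Verify stationarity: grad f(x*) = H x* + g = (0, 0).
Eigenvalues of H: 4.6972, 8.3028.
Both eigenvalues > 0, so H is positive definite -> x* is a strict local min.

min


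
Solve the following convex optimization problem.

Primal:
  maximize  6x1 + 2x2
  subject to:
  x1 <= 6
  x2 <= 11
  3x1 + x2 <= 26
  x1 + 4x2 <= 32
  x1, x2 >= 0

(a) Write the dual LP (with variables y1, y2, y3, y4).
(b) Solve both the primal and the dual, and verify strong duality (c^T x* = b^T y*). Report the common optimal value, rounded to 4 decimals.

The standard primal-dual pair for 'max c^T x s.t. A x <= b, x >= 0' is:
  Dual:  min b^T y  s.t.  A^T y >= c,  y >= 0.

So the dual LP is:
  minimize  6y1 + 11y2 + 26y3 + 32y4
  subject to:
    y1 + 3y3 + y4 >= 6
    y2 + y3 + 4y4 >= 2
    y1, y2, y3, y4 >= 0

Solving the primal: x* = (6, 6.5).
  primal value c^T x* = 49.
Solving the dual: y* = (5.5, 0, 0, 0.5).
  dual value b^T y* = 49.
Strong duality: c^T x* = b^T y*. Confirmed.

49


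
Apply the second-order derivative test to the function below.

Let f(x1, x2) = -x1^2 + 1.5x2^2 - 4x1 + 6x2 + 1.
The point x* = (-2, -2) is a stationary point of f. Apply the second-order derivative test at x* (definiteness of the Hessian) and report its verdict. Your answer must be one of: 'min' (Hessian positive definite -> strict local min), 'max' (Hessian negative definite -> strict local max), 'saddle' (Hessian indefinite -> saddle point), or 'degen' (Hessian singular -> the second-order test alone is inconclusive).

Compute the Hessian H = grad^2 f:
  H = [[-2, 0], [0, 3]]
Verify stationarity: grad f(x*) = H x* + g = (0, 0).
Eigenvalues of H: -2, 3.
Eigenvalues have mixed signs, so H is indefinite -> x* is a saddle point.

saddle


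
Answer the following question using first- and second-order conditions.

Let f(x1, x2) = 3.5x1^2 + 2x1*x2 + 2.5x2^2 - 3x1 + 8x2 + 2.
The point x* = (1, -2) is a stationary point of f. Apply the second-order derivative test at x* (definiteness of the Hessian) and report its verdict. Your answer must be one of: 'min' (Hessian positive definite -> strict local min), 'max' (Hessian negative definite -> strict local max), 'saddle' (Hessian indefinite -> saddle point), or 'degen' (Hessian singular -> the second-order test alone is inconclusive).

Compute the Hessian H = grad^2 f:
  H = [[7, 2], [2, 5]]
Verify stationarity: grad f(x*) = H x* + g = (0, 0).
Eigenvalues of H: 3.7639, 8.2361.
Both eigenvalues > 0, so H is positive definite -> x* is a strict local min.

min


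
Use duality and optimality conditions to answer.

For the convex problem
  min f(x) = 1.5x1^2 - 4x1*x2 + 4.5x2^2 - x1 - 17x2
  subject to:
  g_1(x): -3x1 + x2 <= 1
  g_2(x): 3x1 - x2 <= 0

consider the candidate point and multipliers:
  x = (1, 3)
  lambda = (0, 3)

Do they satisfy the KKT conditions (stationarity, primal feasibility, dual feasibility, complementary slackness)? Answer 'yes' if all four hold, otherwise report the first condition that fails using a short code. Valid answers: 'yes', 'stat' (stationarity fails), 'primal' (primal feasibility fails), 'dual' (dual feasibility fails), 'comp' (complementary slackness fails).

Gradient of f: grad f(x) = Q x + c = (-10, 6)
Constraint values g_i(x) = a_i^T x - b_i:
  g_1((1, 3)) = -1
  g_2((1, 3)) = 0
Stationarity residual: grad f(x) + sum_i lambda_i a_i = (-1, 3)
  -> stationarity FAILS
Primal feasibility (all g_i <= 0): OK
Dual feasibility (all lambda_i >= 0): OK
Complementary slackness (lambda_i * g_i(x) = 0 for all i): OK

Verdict: the first failing condition is stationarity -> stat.

stat


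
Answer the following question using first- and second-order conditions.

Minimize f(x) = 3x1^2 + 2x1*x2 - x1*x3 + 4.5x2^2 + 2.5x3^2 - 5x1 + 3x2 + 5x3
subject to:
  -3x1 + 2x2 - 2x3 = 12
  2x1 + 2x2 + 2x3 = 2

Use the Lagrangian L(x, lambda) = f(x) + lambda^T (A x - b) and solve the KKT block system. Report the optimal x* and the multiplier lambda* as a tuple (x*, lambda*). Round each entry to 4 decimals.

Form the Lagrangian:
  L(x, lambda) = (1/2) x^T Q x + c^T x + lambda^T (A x - b)
Stationarity (grad_x L = 0): Q x + c + A^T lambda = 0.
Primal feasibility: A x = b.

This gives the KKT block system:
  [ Q   A^T ] [ x     ]   [-c ]
  [ A    0  ] [ lambda ] = [ b ]

Solving the linear system:
  x*      = (-1.2587, 3.1853, -0.9266)
  lambda* = (-6.8811, -7.6941)
  f(x*)   = 54.5892

x* = (-1.2587, 3.1853, -0.9266), lambda* = (-6.8811, -7.6941)


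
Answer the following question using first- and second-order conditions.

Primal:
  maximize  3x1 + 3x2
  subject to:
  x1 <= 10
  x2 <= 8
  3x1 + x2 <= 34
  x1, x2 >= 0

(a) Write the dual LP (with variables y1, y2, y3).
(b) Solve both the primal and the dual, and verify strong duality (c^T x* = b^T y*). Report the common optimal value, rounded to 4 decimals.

The standard primal-dual pair for 'max c^T x s.t. A x <= b, x >= 0' is:
  Dual:  min b^T y  s.t.  A^T y >= c,  y >= 0.

So the dual LP is:
  minimize  10y1 + 8y2 + 34y3
  subject to:
    y1 + 3y3 >= 3
    y2 + y3 >= 3
    y1, y2, y3 >= 0

Solving the primal: x* = (8.6667, 8).
  primal value c^T x* = 50.
Solving the dual: y* = (0, 2, 1).
  dual value b^T y* = 50.
Strong duality: c^T x* = b^T y*. Confirmed.

50


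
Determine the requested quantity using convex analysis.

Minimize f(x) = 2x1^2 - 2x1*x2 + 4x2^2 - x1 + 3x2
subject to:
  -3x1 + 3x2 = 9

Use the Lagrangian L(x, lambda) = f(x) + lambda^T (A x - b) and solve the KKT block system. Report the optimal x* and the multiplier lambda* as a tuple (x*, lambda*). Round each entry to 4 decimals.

Form the Lagrangian:
  L(x, lambda) = (1/2) x^T Q x + c^T x + lambda^T (A x - b)
Stationarity (grad_x L = 0): Q x + c + A^T lambda = 0.
Primal feasibility: A x = b.

This gives the KKT block system:
  [ Q   A^T ] [ x     ]   [-c ]
  [ A    0  ] [ lambda ] = [ b ]

Solving the linear system:
  x*      = (-2.5, 0.5)
  lambda* = (-4)
  f(x*)   = 20

x* = (-2.5, 0.5), lambda* = (-4)


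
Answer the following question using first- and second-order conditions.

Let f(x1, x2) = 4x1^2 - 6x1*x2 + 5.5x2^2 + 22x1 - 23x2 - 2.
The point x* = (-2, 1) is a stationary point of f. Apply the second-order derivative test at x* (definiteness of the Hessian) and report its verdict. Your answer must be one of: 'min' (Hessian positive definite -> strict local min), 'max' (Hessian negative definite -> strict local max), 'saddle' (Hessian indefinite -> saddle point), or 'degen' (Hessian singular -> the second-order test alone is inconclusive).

Compute the Hessian H = grad^2 f:
  H = [[8, -6], [-6, 11]]
Verify stationarity: grad f(x*) = H x* + g = (0, 0).
Eigenvalues of H: 3.3153, 15.6847.
Both eigenvalues > 0, so H is positive definite -> x* is a strict local min.

min


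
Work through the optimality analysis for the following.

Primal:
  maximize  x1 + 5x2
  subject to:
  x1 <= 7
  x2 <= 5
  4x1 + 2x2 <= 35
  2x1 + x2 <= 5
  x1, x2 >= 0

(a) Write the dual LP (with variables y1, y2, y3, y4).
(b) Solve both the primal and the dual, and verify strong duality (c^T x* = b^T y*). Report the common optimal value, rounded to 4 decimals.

The standard primal-dual pair for 'max c^T x s.t. A x <= b, x >= 0' is:
  Dual:  min b^T y  s.t.  A^T y >= c,  y >= 0.

So the dual LP is:
  minimize  7y1 + 5y2 + 35y3 + 5y4
  subject to:
    y1 + 4y3 + 2y4 >= 1
    y2 + 2y3 + y4 >= 5
    y1, y2, y3, y4 >= 0

Solving the primal: x* = (0, 5).
  primal value c^T x* = 25.
Solving the dual: y* = (0, 4.5, 0, 0.5).
  dual value b^T y* = 25.
Strong duality: c^T x* = b^T y*. Confirmed.

25


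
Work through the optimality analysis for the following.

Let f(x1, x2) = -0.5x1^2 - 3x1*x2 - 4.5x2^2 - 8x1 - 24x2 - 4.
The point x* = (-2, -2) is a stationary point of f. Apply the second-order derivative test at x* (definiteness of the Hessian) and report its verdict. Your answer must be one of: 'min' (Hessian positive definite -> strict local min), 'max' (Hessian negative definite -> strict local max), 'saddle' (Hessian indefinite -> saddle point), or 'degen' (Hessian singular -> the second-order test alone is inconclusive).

Compute the Hessian H = grad^2 f:
  H = [[-1, -3], [-3, -9]]
Verify stationarity: grad f(x*) = H x* + g = (0, 0).
Eigenvalues of H: -10, 0.
H has a zero eigenvalue (singular; negative semidefinite but not definite), so H is neither positive definite, negative definite, nor indefinite. The second-order test alone is inconclusive -> degen.
(Indeed, f is constant along the null direction of H through x*, so x* is not a strict local extremum.)

degen


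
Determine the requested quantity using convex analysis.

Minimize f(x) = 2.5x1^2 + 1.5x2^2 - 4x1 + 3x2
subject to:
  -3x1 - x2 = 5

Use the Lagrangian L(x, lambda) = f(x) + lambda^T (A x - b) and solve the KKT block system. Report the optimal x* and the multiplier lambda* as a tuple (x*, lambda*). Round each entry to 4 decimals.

Form the Lagrangian:
  L(x, lambda) = (1/2) x^T Q x + c^T x + lambda^T (A x - b)
Stationarity (grad_x L = 0): Q x + c + A^T lambda = 0.
Primal feasibility: A x = b.

This gives the KKT block system:
  [ Q   A^T ] [ x     ]   [-c ]
  [ A    0  ] [ lambda ] = [ b ]

Solving the linear system:
  x*      = (-1, -2)
  lambda* = (-3)
  f(x*)   = 6.5

x* = (-1, -2), lambda* = (-3)


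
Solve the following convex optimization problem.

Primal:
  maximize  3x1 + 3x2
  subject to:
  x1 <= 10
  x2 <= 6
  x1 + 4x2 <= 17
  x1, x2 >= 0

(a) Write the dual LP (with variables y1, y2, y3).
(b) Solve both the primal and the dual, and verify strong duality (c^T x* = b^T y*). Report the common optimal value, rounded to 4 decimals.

The standard primal-dual pair for 'max c^T x s.t. A x <= b, x >= 0' is:
  Dual:  min b^T y  s.t.  A^T y >= c,  y >= 0.

So the dual LP is:
  minimize  10y1 + 6y2 + 17y3
  subject to:
    y1 + y3 >= 3
    y2 + 4y3 >= 3
    y1, y2, y3 >= 0

Solving the primal: x* = (10, 1.75).
  primal value c^T x* = 35.25.
Solving the dual: y* = (2.25, 0, 0.75).
  dual value b^T y* = 35.25.
Strong duality: c^T x* = b^T y*. Confirmed.

35.25


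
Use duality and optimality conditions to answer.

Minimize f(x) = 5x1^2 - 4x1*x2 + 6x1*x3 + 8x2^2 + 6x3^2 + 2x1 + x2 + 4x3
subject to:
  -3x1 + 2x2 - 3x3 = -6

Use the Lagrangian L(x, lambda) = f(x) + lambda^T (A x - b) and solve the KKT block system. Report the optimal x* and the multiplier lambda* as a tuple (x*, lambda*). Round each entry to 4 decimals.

Form the Lagrangian:
  L(x, lambda) = (1/2) x^T Q x + c^T x + lambda^T (A x - b)
Stationarity (grad_x L = 0): Q x + c + A^T lambda = 0.
Primal feasibility: A x = b.

This gives the KKT block system:
  [ Q   A^T ] [ x     ]   [-c ]
  [ A    0  ] [ lambda ] = [ b ]

Solving the linear system:
  x*      = (0.9464, -0.567, 0.6756)
  lambda* = (5.9286)
  f(x*)   = 19.7999

x* = (0.9464, -0.567, 0.6756), lambda* = (5.9286)


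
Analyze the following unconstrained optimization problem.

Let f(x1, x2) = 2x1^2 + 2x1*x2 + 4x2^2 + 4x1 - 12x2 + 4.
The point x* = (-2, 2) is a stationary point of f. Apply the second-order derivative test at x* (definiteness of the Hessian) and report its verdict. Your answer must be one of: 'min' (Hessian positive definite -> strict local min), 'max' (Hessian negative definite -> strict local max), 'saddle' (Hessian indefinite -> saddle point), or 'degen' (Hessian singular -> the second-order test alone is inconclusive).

Compute the Hessian H = grad^2 f:
  H = [[4, 2], [2, 8]]
Verify stationarity: grad f(x*) = H x* + g = (0, 0).
Eigenvalues of H: 3.1716, 8.8284.
Both eigenvalues > 0, so H is positive definite -> x* is a strict local min.

min


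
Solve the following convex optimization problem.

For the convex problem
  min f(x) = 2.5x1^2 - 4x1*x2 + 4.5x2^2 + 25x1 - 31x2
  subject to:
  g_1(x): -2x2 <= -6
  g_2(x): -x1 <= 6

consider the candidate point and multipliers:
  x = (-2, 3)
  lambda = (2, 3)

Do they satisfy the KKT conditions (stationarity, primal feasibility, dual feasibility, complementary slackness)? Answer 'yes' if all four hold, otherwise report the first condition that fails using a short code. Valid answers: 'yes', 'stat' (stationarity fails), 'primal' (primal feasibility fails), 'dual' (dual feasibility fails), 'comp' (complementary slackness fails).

Gradient of f: grad f(x) = Q x + c = (3, 4)
Constraint values g_i(x) = a_i^T x - b_i:
  g_1((-2, 3)) = 0
  g_2((-2, 3)) = -4
Stationarity residual: grad f(x) + sum_i lambda_i a_i = (0, 0)
  -> stationarity OK
Primal feasibility (all g_i <= 0): OK
Dual feasibility (all lambda_i >= 0): OK
Complementary slackness (lambda_i * g_i(x) = 0 for all i): FAILS

Verdict: the first failing condition is complementary_slackness -> comp.

comp


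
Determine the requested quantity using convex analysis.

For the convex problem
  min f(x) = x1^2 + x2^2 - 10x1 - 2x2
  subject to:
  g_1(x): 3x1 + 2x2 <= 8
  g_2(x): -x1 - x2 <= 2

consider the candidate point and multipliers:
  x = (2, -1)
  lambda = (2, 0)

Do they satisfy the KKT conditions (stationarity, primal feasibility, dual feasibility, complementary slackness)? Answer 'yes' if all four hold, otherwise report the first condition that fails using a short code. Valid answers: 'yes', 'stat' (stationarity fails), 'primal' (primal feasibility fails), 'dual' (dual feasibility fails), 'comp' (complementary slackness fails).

Gradient of f: grad f(x) = Q x + c = (-6, -4)
Constraint values g_i(x) = a_i^T x - b_i:
  g_1((2, -1)) = -4
  g_2((2, -1)) = -3
Stationarity residual: grad f(x) + sum_i lambda_i a_i = (0, 0)
  -> stationarity OK
Primal feasibility (all g_i <= 0): OK
Dual feasibility (all lambda_i >= 0): OK
Complementary slackness (lambda_i * g_i(x) = 0 for all i): FAILS

Verdict: the first failing condition is complementary_slackness -> comp.

comp


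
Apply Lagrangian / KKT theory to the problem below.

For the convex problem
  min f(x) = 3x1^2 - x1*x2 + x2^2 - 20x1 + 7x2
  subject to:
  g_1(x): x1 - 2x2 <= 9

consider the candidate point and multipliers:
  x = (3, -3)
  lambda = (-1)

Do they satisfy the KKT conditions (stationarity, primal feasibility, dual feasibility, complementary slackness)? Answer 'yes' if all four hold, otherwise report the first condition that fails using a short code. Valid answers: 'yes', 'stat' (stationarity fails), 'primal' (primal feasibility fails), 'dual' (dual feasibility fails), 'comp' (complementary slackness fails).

Gradient of f: grad f(x) = Q x + c = (1, -2)
Constraint values g_i(x) = a_i^T x - b_i:
  g_1((3, -3)) = 0
Stationarity residual: grad f(x) + sum_i lambda_i a_i = (0, 0)
  -> stationarity OK
Primal feasibility (all g_i <= 0): OK
Dual feasibility (all lambda_i >= 0): FAILS
Complementary slackness (lambda_i * g_i(x) = 0 for all i): OK

Verdict: the first failing condition is dual_feasibility -> dual.

dual


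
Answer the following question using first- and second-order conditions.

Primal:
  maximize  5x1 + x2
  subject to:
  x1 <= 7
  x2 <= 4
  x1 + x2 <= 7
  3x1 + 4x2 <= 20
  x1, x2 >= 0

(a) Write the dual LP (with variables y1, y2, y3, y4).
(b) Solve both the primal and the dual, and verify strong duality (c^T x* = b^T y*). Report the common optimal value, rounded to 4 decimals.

The standard primal-dual pair for 'max c^T x s.t. A x <= b, x >= 0' is:
  Dual:  min b^T y  s.t.  A^T y >= c,  y >= 0.

So the dual LP is:
  minimize  7y1 + 4y2 + 7y3 + 20y4
  subject to:
    y1 + y3 + 3y4 >= 5
    y2 + y3 + 4y4 >= 1
    y1, y2, y3, y4 >= 0

Solving the primal: x* = (6.6667, 0).
  primal value c^T x* = 33.3333.
Solving the dual: y* = (0, 0, 0, 1.6667).
  dual value b^T y* = 33.3333.
Strong duality: c^T x* = b^T y*. Confirmed.

33.3333


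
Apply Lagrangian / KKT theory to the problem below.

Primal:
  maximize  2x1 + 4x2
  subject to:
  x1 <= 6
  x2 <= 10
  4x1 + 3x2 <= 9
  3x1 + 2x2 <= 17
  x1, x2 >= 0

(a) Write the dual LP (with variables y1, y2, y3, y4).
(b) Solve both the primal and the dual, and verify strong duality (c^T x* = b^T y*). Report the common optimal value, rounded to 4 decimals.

The standard primal-dual pair for 'max c^T x s.t. A x <= b, x >= 0' is:
  Dual:  min b^T y  s.t.  A^T y >= c,  y >= 0.

So the dual LP is:
  minimize  6y1 + 10y2 + 9y3 + 17y4
  subject to:
    y1 + 4y3 + 3y4 >= 2
    y2 + 3y3 + 2y4 >= 4
    y1, y2, y3, y4 >= 0

Solving the primal: x* = (0, 3).
  primal value c^T x* = 12.
Solving the dual: y* = (0, 0, 1.3333, 0).
  dual value b^T y* = 12.
Strong duality: c^T x* = b^T y*. Confirmed.

12


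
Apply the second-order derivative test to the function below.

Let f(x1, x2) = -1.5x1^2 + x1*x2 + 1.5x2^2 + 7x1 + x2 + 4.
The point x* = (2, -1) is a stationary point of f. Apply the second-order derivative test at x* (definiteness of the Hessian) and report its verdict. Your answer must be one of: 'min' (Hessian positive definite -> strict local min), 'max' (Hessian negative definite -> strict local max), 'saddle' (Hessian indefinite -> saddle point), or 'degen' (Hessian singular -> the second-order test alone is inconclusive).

Compute the Hessian H = grad^2 f:
  H = [[-3, 1], [1, 3]]
Verify stationarity: grad f(x*) = H x* + g = (0, 0).
Eigenvalues of H: -3.1623, 3.1623.
Eigenvalues have mixed signs, so H is indefinite -> x* is a saddle point.

saddle


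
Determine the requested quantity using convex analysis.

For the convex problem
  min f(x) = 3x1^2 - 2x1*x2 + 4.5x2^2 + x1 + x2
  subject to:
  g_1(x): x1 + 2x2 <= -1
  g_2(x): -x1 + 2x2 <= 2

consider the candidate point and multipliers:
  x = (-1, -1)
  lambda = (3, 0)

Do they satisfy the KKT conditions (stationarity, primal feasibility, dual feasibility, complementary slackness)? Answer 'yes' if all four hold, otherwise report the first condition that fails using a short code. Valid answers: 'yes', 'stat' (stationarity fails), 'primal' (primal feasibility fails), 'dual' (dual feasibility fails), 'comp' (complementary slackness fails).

Gradient of f: grad f(x) = Q x + c = (-3, -6)
Constraint values g_i(x) = a_i^T x - b_i:
  g_1((-1, -1)) = -2
  g_2((-1, -1)) = -3
Stationarity residual: grad f(x) + sum_i lambda_i a_i = (0, 0)
  -> stationarity OK
Primal feasibility (all g_i <= 0): OK
Dual feasibility (all lambda_i >= 0): OK
Complementary slackness (lambda_i * g_i(x) = 0 for all i): FAILS

Verdict: the first failing condition is complementary_slackness -> comp.

comp


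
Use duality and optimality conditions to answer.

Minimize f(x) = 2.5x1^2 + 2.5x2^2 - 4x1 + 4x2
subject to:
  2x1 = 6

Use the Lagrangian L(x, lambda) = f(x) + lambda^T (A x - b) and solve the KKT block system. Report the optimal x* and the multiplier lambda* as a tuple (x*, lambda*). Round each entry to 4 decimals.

Form the Lagrangian:
  L(x, lambda) = (1/2) x^T Q x + c^T x + lambda^T (A x - b)
Stationarity (grad_x L = 0): Q x + c + A^T lambda = 0.
Primal feasibility: A x = b.

This gives the KKT block system:
  [ Q   A^T ] [ x     ]   [-c ]
  [ A    0  ] [ lambda ] = [ b ]

Solving the linear system:
  x*      = (3, -0.8)
  lambda* = (-5.5)
  f(x*)   = 8.9

x* = (3, -0.8), lambda* = (-5.5)


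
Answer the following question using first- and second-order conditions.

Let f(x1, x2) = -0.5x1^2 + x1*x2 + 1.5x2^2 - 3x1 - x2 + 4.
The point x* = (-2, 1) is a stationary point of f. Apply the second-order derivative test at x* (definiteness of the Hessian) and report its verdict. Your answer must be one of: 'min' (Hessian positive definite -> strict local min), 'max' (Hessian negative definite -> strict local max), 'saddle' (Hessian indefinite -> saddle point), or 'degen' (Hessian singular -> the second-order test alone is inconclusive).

Compute the Hessian H = grad^2 f:
  H = [[-1, 1], [1, 3]]
Verify stationarity: grad f(x*) = H x* + g = (0, 0).
Eigenvalues of H: -1.2361, 3.2361.
Eigenvalues have mixed signs, so H is indefinite -> x* is a saddle point.

saddle


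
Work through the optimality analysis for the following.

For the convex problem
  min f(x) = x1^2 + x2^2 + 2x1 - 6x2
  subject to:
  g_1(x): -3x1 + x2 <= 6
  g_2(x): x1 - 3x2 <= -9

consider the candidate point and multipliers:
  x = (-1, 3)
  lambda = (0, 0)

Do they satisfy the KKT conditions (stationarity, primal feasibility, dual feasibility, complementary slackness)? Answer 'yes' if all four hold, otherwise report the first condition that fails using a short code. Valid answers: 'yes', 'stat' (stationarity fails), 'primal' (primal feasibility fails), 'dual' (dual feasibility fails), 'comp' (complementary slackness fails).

Gradient of f: grad f(x) = Q x + c = (0, 0)
Constraint values g_i(x) = a_i^T x - b_i:
  g_1((-1, 3)) = 0
  g_2((-1, 3)) = -1
Stationarity residual: grad f(x) + sum_i lambda_i a_i = (0, 0)
  -> stationarity OK
Primal feasibility (all g_i <= 0): OK
Dual feasibility (all lambda_i >= 0): OK
Complementary slackness (lambda_i * g_i(x) = 0 for all i): OK

Verdict: yes, KKT holds.

yes


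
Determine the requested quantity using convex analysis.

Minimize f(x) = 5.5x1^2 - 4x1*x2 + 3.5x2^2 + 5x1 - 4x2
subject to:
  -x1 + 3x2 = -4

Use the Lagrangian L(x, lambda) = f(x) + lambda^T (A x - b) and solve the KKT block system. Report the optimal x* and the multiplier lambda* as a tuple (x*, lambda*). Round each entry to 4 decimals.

Form the Lagrangian:
  L(x, lambda) = (1/2) x^T Q x + c^T x + lambda^T (A x - b)
Stationarity (grad_x L = 0): Q x + c + A^T lambda = 0.
Primal feasibility: A x = b.

This gives the KKT block system:
  [ Q   A^T ] [ x     ]   [-c ]
  [ A    0  ] [ lambda ] = [ b ]

Solving the linear system:
  x*      = (-0.6463, -1.5488)
  lambda* = (4.0854)
  f(x*)   = 9.6524

x* = (-0.6463, -1.5488), lambda* = (4.0854)


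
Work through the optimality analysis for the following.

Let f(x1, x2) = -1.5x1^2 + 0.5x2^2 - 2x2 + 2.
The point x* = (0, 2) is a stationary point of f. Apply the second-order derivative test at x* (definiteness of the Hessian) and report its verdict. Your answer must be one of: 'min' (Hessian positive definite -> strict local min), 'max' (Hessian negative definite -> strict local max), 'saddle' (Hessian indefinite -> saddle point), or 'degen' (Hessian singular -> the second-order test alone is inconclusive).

Compute the Hessian H = grad^2 f:
  H = [[-3, 0], [0, 1]]
Verify stationarity: grad f(x*) = H x* + g = (0, 0).
Eigenvalues of H: -3, 1.
Eigenvalues have mixed signs, so H is indefinite -> x* is a saddle point.

saddle


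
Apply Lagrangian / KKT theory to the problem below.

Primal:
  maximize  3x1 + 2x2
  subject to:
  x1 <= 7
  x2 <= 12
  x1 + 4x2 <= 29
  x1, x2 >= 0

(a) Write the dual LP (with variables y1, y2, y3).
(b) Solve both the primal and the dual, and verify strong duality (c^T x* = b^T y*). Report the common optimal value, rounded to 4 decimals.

The standard primal-dual pair for 'max c^T x s.t. A x <= b, x >= 0' is:
  Dual:  min b^T y  s.t.  A^T y >= c,  y >= 0.

So the dual LP is:
  minimize  7y1 + 12y2 + 29y3
  subject to:
    y1 + y3 >= 3
    y2 + 4y3 >= 2
    y1, y2, y3 >= 0

Solving the primal: x* = (7, 5.5).
  primal value c^T x* = 32.
Solving the dual: y* = (2.5, 0, 0.5).
  dual value b^T y* = 32.
Strong duality: c^T x* = b^T y*. Confirmed.

32


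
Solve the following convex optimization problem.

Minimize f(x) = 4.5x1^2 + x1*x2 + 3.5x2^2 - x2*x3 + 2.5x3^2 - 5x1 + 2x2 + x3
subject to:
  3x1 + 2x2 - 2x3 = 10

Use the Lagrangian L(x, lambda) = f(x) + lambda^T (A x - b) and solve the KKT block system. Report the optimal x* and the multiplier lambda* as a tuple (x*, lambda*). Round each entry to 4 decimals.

Form the Lagrangian:
  L(x, lambda) = (1/2) x^T Q x + c^T x + lambda^T (A x - b)
Stationarity (grad_x L = 0): Q x + c + A^T lambda = 0.
Primal feasibility: A x = b.

This gives the KKT block system:
  [ Q   A^T ] [ x     ]   [-c ]
  [ A    0  ] [ lambda ] = [ b ]

Solving the linear system:
  x*      = (1.8958, 0.373, -1.7834)
  lambda* = (-4.145)
  f(x*)   = 15.4666

x* = (1.8958, 0.373, -1.7834), lambda* = (-4.145)


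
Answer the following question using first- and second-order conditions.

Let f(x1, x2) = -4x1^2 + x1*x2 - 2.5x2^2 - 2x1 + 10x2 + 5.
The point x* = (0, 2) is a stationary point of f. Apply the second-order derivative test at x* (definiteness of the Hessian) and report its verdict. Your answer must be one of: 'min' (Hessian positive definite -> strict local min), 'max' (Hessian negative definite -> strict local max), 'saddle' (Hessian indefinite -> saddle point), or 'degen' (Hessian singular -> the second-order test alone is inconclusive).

Compute the Hessian H = grad^2 f:
  H = [[-8, 1], [1, -5]]
Verify stationarity: grad f(x*) = H x* + g = (0, 0).
Eigenvalues of H: -8.3028, -4.6972.
Both eigenvalues < 0, so H is negative definite -> x* is a strict local max.

max


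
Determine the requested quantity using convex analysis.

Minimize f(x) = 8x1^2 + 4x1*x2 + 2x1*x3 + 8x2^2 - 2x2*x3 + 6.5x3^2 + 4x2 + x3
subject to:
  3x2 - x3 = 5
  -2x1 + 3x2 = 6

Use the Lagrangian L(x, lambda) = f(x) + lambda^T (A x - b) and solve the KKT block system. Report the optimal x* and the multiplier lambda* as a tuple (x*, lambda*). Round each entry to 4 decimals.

Form the Lagrangian:
  L(x, lambda) = (1/2) x^T Q x + c^T x + lambda^T (A x - b)
Stationarity (grad_x L = 0): Q x + c + A^T lambda = 0.
Primal feasibility: A x = b.

This gives the KKT block system:
  [ Q   A^T ] [ x     ]   [-c ]
  [ A    0  ] [ lambda ] = [ b ]

Solving the linear system:
  x*      = (-0.6337, 1.5775, -0.2674)
  lambda* = (-6.8984, -2.1818)
  f(x*)   = 26.8128

x* = (-0.6337, 1.5775, -0.2674), lambda* = (-6.8984, -2.1818)
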